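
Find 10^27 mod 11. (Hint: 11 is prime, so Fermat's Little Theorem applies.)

Step 1: Since 11 is prime, by Fermat's Little Theorem: 10^10 = 1 (mod 11).
Step 2: Reduce exponent: 27 mod 10 = 7.
Step 3: So 10^27 = 10^7 (mod 11).
Step 4: 10^7 mod 11 = 10.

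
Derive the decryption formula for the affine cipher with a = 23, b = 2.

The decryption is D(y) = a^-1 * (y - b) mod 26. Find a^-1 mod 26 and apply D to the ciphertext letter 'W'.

Step 1: Find a^-1, the modular inverse of 23 mod 26.
Step 2: We need 23 * a^-1 = 1 (mod 26).
Step 3: 23 * 17 = 391 = 15 * 26 + 1, so a^-1 = 17.
Step 4: D(y) = 17(y - 2) mod 26.
Step 5: Apply to 'W' (y = 22): D(22) = 17 * (22 - 2) mod 26 = 17 * 20 mod 26 = 2 -> 'C'.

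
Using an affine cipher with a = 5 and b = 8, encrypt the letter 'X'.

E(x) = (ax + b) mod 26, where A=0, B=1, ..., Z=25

Step 1: Convert 'X' to number: x = 23.
Step 2: E(23) = (5 * 23 + 8) mod 26 = 123 mod 26 = 19.
Step 3: Convert 19 back to letter: T.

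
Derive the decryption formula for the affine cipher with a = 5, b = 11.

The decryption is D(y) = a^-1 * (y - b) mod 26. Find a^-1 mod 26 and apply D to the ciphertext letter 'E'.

Step 1: Find a^-1, the modular inverse of 5 mod 26.
Step 2: We need 5 * a^-1 = 1 (mod 26).
Step 3: 5 * 21 = 105 = 4 * 26 + 1, so a^-1 = 21.
Step 4: D(y) = 21(y - 11) mod 26.
Step 5: Apply to 'E' (y = 4): D(4) = 21 * (4 - 11) mod 26 = 21 * -7 mod 26 = 9 -> 'J'.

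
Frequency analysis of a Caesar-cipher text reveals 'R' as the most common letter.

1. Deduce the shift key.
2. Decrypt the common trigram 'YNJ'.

Step 1: In English, 'E' is the most frequent letter (12.7%).
Step 2: The most frequent ciphertext letter is 'R' (position 17).
Step 3: Shift = (17 - 4) mod 26 = 13.
Step 4: Decrypt 'YNJ' by shifting back 13:
  Y -> L
  N -> A
  J -> W
Step 5: 'YNJ' decrypts to 'LAW'.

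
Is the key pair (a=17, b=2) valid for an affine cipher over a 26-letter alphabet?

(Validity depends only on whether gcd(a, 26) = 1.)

Step 1: Compute gcd(17, 26).
Step 2: gcd(17, 26) = 1.
Since gcd = 1, 17 is coprime with 26, so it is a valid key.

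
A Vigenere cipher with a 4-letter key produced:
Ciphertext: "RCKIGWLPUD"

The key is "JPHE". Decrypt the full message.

Step 1: Key 'JPHE' has length 4. Extended key: JPHEJPHEJP
Step 2: Decrypt each position:
  R(17) - J(9) = 8 = I
  C(2) - P(15) = 13 = N
  K(10) - H(7) = 3 = D
  I(8) - E(4) = 4 = E
  G(6) - J(9) = 23 = X
  W(22) - P(15) = 7 = H
  L(11) - H(7) = 4 = E
  P(15) - E(4) = 11 = L
  U(20) - J(9) = 11 = L
  D(3) - P(15) = 14 = O
Plaintext: INDEXHELLO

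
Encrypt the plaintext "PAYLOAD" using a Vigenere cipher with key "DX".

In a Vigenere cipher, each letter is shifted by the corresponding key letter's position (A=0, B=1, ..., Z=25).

Step 1: Repeat key to match plaintext length:
  Plaintext: PAYLOAD
  Key:       DXDXDXD
Step 2: Encrypt each letter:
  P(15) + D(3) = (15+3) mod 26 = 18 = S
  A(0) + X(23) = (0+23) mod 26 = 23 = X
  Y(24) + D(3) = (24+3) mod 26 = 1 = B
  L(11) + X(23) = (11+23) mod 26 = 8 = I
  O(14) + D(3) = (14+3) mod 26 = 17 = R
  A(0) + X(23) = (0+23) mod 26 = 23 = X
  D(3) + D(3) = (3+3) mod 26 = 6 = G
Ciphertext: SXBIRXG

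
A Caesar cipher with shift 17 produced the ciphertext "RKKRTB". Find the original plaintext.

Step 1: Reverse the shift by subtracting 17 from each letter position.
  R (position 17) -> position (17-17) mod 26 = 0 -> A
  K (position 10) -> position (10-17) mod 26 = 19 -> T
  K (position 10) -> position (10-17) mod 26 = 19 -> T
  R (position 17) -> position (17-17) mod 26 = 0 -> A
  T (position 19) -> position (19-17) mod 26 = 2 -> C
  B (position 1) -> position (1-17) mod 26 = 10 -> K
Decrypted message: ATTACK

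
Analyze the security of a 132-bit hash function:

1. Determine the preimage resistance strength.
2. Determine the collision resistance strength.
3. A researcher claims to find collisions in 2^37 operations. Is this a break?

Step 1: Preimage resistance requires brute-force of 2^132 operations.
Step 2: Collision resistance (birthday bound) = 2^(132/2) = 2^66.
Step 3: The claimed attack costs 2^37 operations.
Step 4: Since 2^37 < 2^66, the claimed attack beats the generic birthday bound, so collision resistance is broken.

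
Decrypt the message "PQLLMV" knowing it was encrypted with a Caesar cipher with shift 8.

Step 1: Reverse the shift by subtracting 8 from each letter position.
  P (position 15) -> position (15-8) mod 26 = 7 -> H
  Q (position 16) -> position (16-8) mod 26 = 8 -> I
  L (position 11) -> position (11-8) mod 26 = 3 -> D
  L (position 11) -> position (11-8) mod 26 = 3 -> D
  M (position 12) -> position (12-8) mod 26 = 4 -> E
  V (position 21) -> position (21-8) mod 26 = 13 -> N
Decrypted message: HIDDEN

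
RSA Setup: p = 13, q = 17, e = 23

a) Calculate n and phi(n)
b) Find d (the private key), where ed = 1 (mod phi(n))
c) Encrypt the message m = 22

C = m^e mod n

Step 1: n = 13 * 17 = 221.
Step 2: phi(n) = (13-1)(17-1) = 12 * 16 = 192.
Step 3: Find d = 23^(-1) mod 192 = 167.
  Verify: 23 * 167 = 3841 = 1 (mod 192).
Step 4: C = 22^23 mod 221 = 146.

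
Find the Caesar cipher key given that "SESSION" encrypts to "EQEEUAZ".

Step 1: Compare first letters: S (position 18) -> E (position 4).
Step 2: Shift = (4 - 18) mod 26 = 12.
The shift value is 12.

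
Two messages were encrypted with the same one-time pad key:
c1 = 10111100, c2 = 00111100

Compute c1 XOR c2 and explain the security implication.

Step 1: c1 XOR c2 = (m1 XOR k) XOR (m2 XOR k).
Step 2: By XOR associativity/commutativity: = m1 XOR m2 XOR k XOR k = m1 XOR m2.
Step 3: 10111100 XOR 00111100 = 10000000 = 128.
Step 4: The key cancels out! An attacker learns m1 XOR m2 = 128, revealing the relationship between plaintexts.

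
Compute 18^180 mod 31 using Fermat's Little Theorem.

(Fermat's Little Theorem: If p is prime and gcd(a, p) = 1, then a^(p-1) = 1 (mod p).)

Step 1: Since 31 is prime, by Fermat's Little Theorem: 18^30 = 1 (mod 31).
Step 2: Reduce exponent: 180 mod 30 = 0.
Step 3: So 18^180 = 18^0 (mod 31).
Step 4: 18^0 mod 31 = 1.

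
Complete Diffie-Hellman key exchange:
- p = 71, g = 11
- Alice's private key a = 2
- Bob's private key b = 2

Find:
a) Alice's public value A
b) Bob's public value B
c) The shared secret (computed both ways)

Step 1: A = g^a mod p = 11^2 mod 71 = 50.
Step 2: B = g^b mod p = 11^2 mod 71 = 50.
Step 3: Alice computes s = B^a mod p = 50^2 mod 71 = 15.
Step 4: Bob computes s = A^b mod p = 50^2 mod 71 = 15.
Both sides agree: shared secret = 15.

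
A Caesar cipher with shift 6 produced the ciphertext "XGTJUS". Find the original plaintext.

Step 1: Reverse the shift by subtracting 6 from each letter position.
  X (position 23) -> position (23-6) mod 26 = 17 -> R
  G (position 6) -> position (6-6) mod 26 = 0 -> A
  T (position 19) -> position (19-6) mod 26 = 13 -> N
  J (position 9) -> position (9-6) mod 26 = 3 -> D
  U (position 20) -> position (20-6) mod 26 = 14 -> O
  S (position 18) -> position (18-6) mod 26 = 12 -> M
Decrypted message: RANDOM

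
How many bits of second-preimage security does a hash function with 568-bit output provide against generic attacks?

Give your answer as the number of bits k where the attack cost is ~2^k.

Step 1: The hash has a 568-bit output.
Step 2: Second-preimage resistance means: given a specific input x, it should be infeasible to find a different y with h(y) = h(x).
With a 568-bit output, a generic search for a second preimage costs about 2^568 evaluations (each trial matches the fixed target with probability 2^-568).
Step 3: Security level = 568 bits.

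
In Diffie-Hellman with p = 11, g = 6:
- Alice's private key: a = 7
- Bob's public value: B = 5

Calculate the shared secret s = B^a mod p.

Step 1: s = B^a mod p = 5^7 mod 11.
  5^1 mod 11 = 5
  5^2 mod 11 = (5 * 5) mod 11 = 3
  5^3 mod 11 = (3 * 5) mod 11 = 4
  5^4 mod 11 = (4 * 5) mod 11 = 9
  5^5 mod 11 = (9 * 5) mod 11 = 1
  5^6 mod 11 = (1 * 5) mod 11 = 5
  5^7 mod 11 = (5 * 5) mod 11 = 3
Result: shared secret = 3.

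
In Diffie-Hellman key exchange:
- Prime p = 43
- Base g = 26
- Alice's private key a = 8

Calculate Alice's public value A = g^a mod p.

Step 1: A = g^a mod p = 26^8 mod 43.
  26^1 mod 43 = 26
  26^2 mod 43 = (26 * 26) mod 43 = 31
  26^3 mod 43 = (31 * 26) mod 43 = 32
  26^4 mod 43 = (32 * 26) mod 43 = 15
  26^5 mod 43 = (15 * 26) mod 43 = 3
  26^6 mod 43 = (3 * 26) mod 43 = 35
  26^7 mod 43 = (35 * 26) mod 43 = 7
  26^8 mod 43 = (7 * 26) mod 43 = 10
Result: A = 10.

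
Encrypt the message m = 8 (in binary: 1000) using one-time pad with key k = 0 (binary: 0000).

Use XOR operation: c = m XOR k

Step 1: Write out the XOR operation bit by bit:
  Message: 1000
  Key:     0000
  XOR:     1000
Step 2: Convert to decimal: 1000 = 8.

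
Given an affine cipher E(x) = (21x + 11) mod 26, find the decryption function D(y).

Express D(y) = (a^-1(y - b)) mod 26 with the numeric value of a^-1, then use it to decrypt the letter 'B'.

Step 1: Find a^-1, the modular inverse of 21 mod 26.
Step 2: We need 21 * a^-1 = 1 (mod 26).
Step 3: 21 * 5 = 105 = 4 * 26 + 1, so a^-1 = 5.
Step 4: D(y) = 5(y - 11) mod 26.
Step 5: Apply to 'B' (y = 1): D(1) = 5 * (1 - 11) mod 26 = 5 * -10 mod 26 = 2 -> 'C'.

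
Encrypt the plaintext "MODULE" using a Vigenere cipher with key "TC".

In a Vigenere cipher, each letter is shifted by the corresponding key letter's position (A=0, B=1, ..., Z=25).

Step 1: Repeat key to match plaintext length:
  Plaintext: MODULE
  Key:       TCTCTC
Step 2: Encrypt each letter:
  M(12) + T(19) = (12+19) mod 26 = 5 = F
  O(14) + C(2) = (14+2) mod 26 = 16 = Q
  D(3) + T(19) = (3+19) mod 26 = 22 = W
  U(20) + C(2) = (20+2) mod 26 = 22 = W
  L(11) + T(19) = (11+19) mod 26 = 4 = E
  E(4) + C(2) = (4+2) mod 26 = 6 = G
Ciphertext: FQWWEG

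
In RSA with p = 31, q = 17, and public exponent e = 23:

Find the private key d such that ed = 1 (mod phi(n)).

Step 1: n = 31 * 17 = 527.
Step 2: phi(n) = 30 * 16 = 480.
Step 3: Find d such that 23 * d = 1 (mod 480).
Step 4: d = 23^(-1) mod 480 = 167.
Verification: 23 * 167 = 3841 = 8 * 480 + 1.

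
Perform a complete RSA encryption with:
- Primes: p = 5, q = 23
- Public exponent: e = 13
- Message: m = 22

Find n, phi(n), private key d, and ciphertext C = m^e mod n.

Step 1: n = 5 * 23 = 115.
Step 2: phi(n) = (5-1)(23-1) = 4 * 22 = 88.
Step 3: Find d = 13^(-1) mod 88 = 61.
  Verify: 13 * 61 = 793 = 1 (mod 88).
Step 4: C = 22^13 mod 115 = 22.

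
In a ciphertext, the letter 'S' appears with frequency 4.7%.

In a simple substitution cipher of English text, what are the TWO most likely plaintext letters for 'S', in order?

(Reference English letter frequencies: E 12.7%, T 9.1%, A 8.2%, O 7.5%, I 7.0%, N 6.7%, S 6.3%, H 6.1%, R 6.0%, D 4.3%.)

Step 1: Observed frequency of 'S' is 4.7%.
Step 2: Compute distances to each reference frequency and sort:
  D (4.3%): difference = 0.4% <-- BEST
  R (6.0%): difference = 1.3% <-- RUNNER-UP
  H (6.1%): difference = 1.4%
  S (6.3%): difference = 1.6%
  N (6.7%): difference = 2.0%
Step 3: Most likely is 'D' (4.3%, diff 0.4%); second most likely is 'R' (6.0%, diff 1.3%).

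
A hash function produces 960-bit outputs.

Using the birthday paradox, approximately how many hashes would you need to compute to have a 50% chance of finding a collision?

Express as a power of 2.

Step 1: The birthday paradox gives collision probability ~50% after sqrt(2^n) = 2^(n/2) hashes.
Step 2: For 960-bit output: 2^(960/2) = 2^480.
Step 3: Approximately 2^480 hash computations needed.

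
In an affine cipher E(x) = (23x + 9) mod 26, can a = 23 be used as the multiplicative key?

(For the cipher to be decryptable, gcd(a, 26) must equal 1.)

Step 1: Compute gcd(23, 26).
Step 2: gcd(23, 26) = 1.
Since gcd = 1, 23 is coprime with 26, so it is a valid key.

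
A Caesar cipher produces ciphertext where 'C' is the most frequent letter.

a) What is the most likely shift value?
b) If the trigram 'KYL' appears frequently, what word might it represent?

Step 1: In English, 'E' is the most frequent letter (12.7%).
Step 2: The most frequent ciphertext letter is 'C' (position 2).
Step 3: Shift = (2 - 4) mod 26 = 24.
Step 4: Decrypt 'KYL' by shifting back 24:
  K -> M
  Y -> A
  L -> N
Step 5: 'KYL' decrypts to 'MAN'.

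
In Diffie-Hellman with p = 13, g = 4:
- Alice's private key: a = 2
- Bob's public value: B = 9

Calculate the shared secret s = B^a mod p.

Step 1: s = B^a mod p = 9^2 mod 13.
  9^1 mod 13 = 9
  9^2 mod 13 = (9 * 9) mod 13 = 3
Result: shared secret = 3.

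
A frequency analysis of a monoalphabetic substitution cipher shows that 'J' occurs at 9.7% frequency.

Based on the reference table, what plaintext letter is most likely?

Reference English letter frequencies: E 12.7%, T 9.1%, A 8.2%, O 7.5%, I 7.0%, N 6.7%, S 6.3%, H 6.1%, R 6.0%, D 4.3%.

Step 1: The observed frequency is 9.7%.
Step 2: Compare with English frequencies:
  E: 12.7% (difference: 3.0%)
  T: 9.1% (difference: 0.6%) <-- closest
  A: 8.2% (difference: 1.5%)
  O: 7.5% (difference: 2.2%)
  I: 7.0% (difference: 2.7%)
  N: 6.7% (difference: 3.0%)
  S: 6.3% (difference: 3.4%)
  H: 6.1% (difference: 3.6%)
  R: 6.0% (difference: 3.7%)
  D: 4.3% (difference: 5.4%)
Step 3: 'J' most likely represents 'T' (frequency 9.1%).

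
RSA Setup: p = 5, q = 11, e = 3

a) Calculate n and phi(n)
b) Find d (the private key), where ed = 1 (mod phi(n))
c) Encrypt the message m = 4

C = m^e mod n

Step 1: n = 5 * 11 = 55.
Step 2: phi(n) = (5-1)(11-1) = 4 * 10 = 40.
Step 3: Find d = 3^(-1) mod 40 = 27.
  Verify: 3 * 27 = 81 = 1 (mod 40).
Step 4: C = 4^3 mod 55 = 9.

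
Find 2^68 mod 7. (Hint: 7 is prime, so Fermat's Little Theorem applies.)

Step 1: Since 7 is prime, by Fermat's Little Theorem: 2^6 = 1 (mod 7).
Step 2: Reduce exponent: 68 mod 6 = 2.
Step 3: So 2^68 = 2^2 (mod 7).
Step 4: 2^2 mod 7 = 4.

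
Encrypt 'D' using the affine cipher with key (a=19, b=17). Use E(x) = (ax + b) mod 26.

Step 1: Convert 'D' to number: x = 3.
Step 2: E(3) = (19 * 3 + 17) mod 26 = 74 mod 26 = 22.
Step 3: Convert 22 back to letter: W.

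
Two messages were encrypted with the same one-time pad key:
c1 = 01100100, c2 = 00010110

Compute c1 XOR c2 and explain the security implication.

Step 1: c1 XOR c2 = (m1 XOR k) XOR (m2 XOR k).
Step 2: By XOR associativity/commutativity: = m1 XOR m2 XOR k XOR k = m1 XOR m2.
Step 3: 01100100 XOR 00010110 = 01110010 = 114.
Step 4: The key cancels out! An attacker learns m1 XOR m2 = 114, revealing the relationship between plaintexts.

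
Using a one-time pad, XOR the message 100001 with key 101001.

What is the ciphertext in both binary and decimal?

Step 1: Write out the XOR operation bit by bit:
  Message: 100001
  Key:     101001
  XOR:     001000
Step 2: Convert to decimal: 001000 = 8.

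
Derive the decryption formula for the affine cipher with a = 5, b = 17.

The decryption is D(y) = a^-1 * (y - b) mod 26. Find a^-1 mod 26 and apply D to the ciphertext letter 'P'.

Step 1: Find a^-1, the modular inverse of 5 mod 26.
Step 2: We need 5 * a^-1 = 1 (mod 26).
Step 3: 5 * 21 = 105 = 4 * 26 + 1, so a^-1 = 21.
Step 4: D(y) = 21(y - 17) mod 26.
Step 5: Apply to 'P' (y = 15): D(15) = 21 * (15 - 17) mod 26 = 21 * -2 mod 26 = 10 -> 'K'.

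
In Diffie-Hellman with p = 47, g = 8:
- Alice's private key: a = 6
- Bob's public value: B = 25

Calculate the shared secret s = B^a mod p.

Step 1: s = B^a mod p = 25^6 mod 47.
  25^1 mod 47 = 25
  25^2 mod 47 = (25 * 25) mod 47 = 14
  25^3 mod 47 = (14 * 25) mod 47 = 21
  25^4 mod 47 = (21 * 25) mod 47 = 8
  25^5 mod 47 = (8 * 25) mod 47 = 12
  25^6 mod 47 = (12 * 25) mod 47 = 18
Result: shared secret = 18.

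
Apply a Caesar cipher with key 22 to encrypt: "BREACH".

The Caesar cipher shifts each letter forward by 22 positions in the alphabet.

Step 1: For each letter, shift forward by 22 positions (mod 26).
  B (position 1) -> position (1+22) mod 26 = 23 -> X
  R (position 17) -> position (17+22) mod 26 = 13 -> N
  E (position 4) -> position (4+22) mod 26 = 0 -> A
  A (position 0) -> position (0+22) mod 26 = 22 -> W
  C (position 2) -> position (2+22) mod 26 = 24 -> Y
  H (position 7) -> position (7+22) mod 26 = 3 -> D
Result: XNAWYD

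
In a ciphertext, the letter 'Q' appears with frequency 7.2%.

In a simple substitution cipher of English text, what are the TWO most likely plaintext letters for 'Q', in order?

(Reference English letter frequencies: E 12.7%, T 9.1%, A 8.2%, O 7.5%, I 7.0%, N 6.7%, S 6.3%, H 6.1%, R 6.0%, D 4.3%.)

Step 1: Observed frequency of 'Q' is 7.2%.
Step 2: Compute distances to each reference frequency and sort:
  I (7.0%): difference = 0.2% <-- BEST
  O (7.5%): difference = 0.3% <-- RUNNER-UP
  N (6.7%): difference = 0.5%
  S (6.3%): difference = 0.9%
  A (8.2%): difference = 1.0%
Step 3: Most likely is 'I' (7.0%, diff 0.2%); second most likely is 'O' (7.5%, diff 0.3%).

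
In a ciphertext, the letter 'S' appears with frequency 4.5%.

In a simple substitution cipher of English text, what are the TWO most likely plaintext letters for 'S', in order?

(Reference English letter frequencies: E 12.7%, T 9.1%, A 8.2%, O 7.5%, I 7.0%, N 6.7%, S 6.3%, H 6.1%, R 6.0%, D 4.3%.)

Step 1: Observed frequency of 'S' is 4.5%.
Step 2: Compute distances to each reference frequency and sort:
  D (4.3%): difference = 0.2% <-- BEST
  R (6.0%): difference = 1.5% <-- RUNNER-UP
  H (6.1%): difference = 1.6%
  S (6.3%): difference = 1.8%
  N (6.7%): difference = 2.2%
Step 3: Most likely is 'D' (4.3%, diff 0.2%); second most likely is 'R' (6.0%, diff 1.5%).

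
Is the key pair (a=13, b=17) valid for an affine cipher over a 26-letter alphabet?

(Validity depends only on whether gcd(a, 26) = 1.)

Step 1: Compute gcd(13, 26).
Step 2: gcd(13, 26) = 13.
Since gcd = 13 != 1, 13 shares a common factor with 26, so it cannot be used.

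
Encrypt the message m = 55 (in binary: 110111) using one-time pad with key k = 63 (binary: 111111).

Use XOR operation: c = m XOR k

Step 1: Write out the XOR operation bit by bit:
  Message: 110111
  Key:     111111
  XOR:     001000
Step 2: Convert to decimal: 001000 = 8.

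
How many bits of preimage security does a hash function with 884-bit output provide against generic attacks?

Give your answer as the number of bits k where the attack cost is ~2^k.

Step 1: The hash has a 884-bit output.
Step 2: Preimage resistance means: given a digest h(x), it should be infeasible to find any input that hashes to it.
With a 884-bit output there are 2^884 possible digests, so a generic brute-force preimage search costs about 2^884 evaluations.
Step 3: Security level = 884 bits.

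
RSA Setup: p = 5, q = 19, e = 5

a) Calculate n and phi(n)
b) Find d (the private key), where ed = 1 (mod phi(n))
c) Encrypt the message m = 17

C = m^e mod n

Step 1: n = 5 * 19 = 95.
Step 2: phi(n) = (5-1)(19-1) = 4 * 18 = 72.
Step 3: Find d = 5^(-1) mod 72 = 29.
  Verify: 5 * 29 = 145 = 1 (mod 72).
Step 4: C = 17^5 mod 95 = 82.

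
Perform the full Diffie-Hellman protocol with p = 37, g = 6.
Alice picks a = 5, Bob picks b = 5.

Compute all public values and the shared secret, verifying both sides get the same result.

Step 1: A = g^a mod p = 6^5 mod 37 = 6.
Step 2: B = g^b mod p = 6^5 mod 37 = 6.
Step 3: Alice computes s = B^a mod p = 6^5 mod 37 = 6.
Step 4: Bob computes s = A^b mod p = 6^5 mod 37 = 6.
Both sides agree: shared secret = 6.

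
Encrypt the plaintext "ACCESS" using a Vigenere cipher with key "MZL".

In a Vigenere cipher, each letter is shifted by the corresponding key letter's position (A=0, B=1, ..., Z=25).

Step 1: Repeat key to match plaintext length:
  Plaintext: ACCESS
  Key:       MZLMZL
Step 2: Encrypt each letter:
  A(0) + M(12) = (0+12) mod 26 = 12 = M
  C(2) + Z(25) = (2+25) mod 26 = 1 = B
  C(2) + L(11) = (2+11) mod 26 = 13 = N
  E(4) + M(12) = (4+12) mod 26 = 16 = Q
  S(18) + Z(25) = (18+25) mod 26 = 17 = R
  S(18) + L(11) = (18+11) mod 26 = 3 = D
Ciphertext: MBNQRD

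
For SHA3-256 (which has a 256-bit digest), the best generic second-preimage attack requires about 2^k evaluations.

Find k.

Step 1: The hash has a 256-bit output.
Step 2: Second-preimage resistance means: given a specific input x, it should be infeasible to find a different y with h(y) = h(x).
With a 256-bit output, a generic search for a second preimage costs about 2^256 evaluations (each trial matches the fixed target with probability 2^-256).
Step 3: Security level = 256 bits.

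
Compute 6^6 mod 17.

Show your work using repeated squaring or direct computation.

Step 1: Compute 6^6 mod 17 step by step, reducing modulo 17 at each step.
  6^1 mod 17 = 6
  6^2 mod 17 = (6 * 6) mod 17 = 2
  6^3 mod 17 = (2 * 6) mod 17 = 12
  6^4 mod 17 = (12 * 6) mod 17 = 4
  6^5 mod 17 = (4 * 6) mod 17 = 7
  6^6 mod 17 = (7 * 6) mod 17 = 8
Step 2: Result = 8.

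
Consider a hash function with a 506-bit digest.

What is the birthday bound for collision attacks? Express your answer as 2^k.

Step 1: The birthday paradox gives collision probability ~50% after sqrt(2^n) = 2^(n/2) hashes.
Step 2: For 506-bit output: 2^(506/2) = 2^253.
Step 3: Approximately 2^253 hash computations needed.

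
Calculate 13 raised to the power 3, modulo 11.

Step 1: Compute 13^3 mod 11 step by step, reducing modulo 11 at each step.
  13^1 mod 11 = 2
  13^2 mod 11 = (2 * 13) mod 11 = 4
  13^3 mod 11 = (4 * 13) mod 11 = 8
Step 2: Result = 8.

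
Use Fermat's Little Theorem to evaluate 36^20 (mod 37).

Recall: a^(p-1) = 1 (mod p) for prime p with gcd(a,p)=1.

Step 1: Since 37 is prime, by Fermat's Little Theorem: 36^36 = 1 (mod 37).
Step 2: Reduce exponent: 20 mod 36 = 20.
Step 3: So 36^20 = 36^20 (mod 37).
Step 4: 36^20 mod 37 = 1.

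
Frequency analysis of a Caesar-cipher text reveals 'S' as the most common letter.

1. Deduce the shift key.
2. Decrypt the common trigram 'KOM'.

Step 1: In English, 'E' is the most frequent letter (12.7%).
Step 2: The most frequent ciphertext letter is 'S' (position 18).
Step 3: Shift = (18 - 4) mod 26 = 14.
Step 4: Decrypt 'KOM' by shifting back 14:
  K -> W
  O -> A
  M -> Y
Step 5: 'KOM' decrypts to 'WAY'.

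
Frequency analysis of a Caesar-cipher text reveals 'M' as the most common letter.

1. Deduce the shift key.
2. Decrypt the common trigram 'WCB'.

Step 1: In English, 'E' is the most frequent letter (12.7%).
Step 2: The most frequent ciphertext letter is 'M' (position 12).
Step 3: Shift = (12 - 4) mod 26 = 8.
Step 4: Decrypt 'WCB' by shifting back 8:
  W -> O
  C -> U
  B -> T
Step 5: 'WCB' decrypts to 'OUT'.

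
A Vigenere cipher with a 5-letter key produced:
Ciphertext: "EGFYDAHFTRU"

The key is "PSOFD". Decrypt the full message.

Step 1: Key 'PSOFD' has length 5. Extended key: PSOFDPSOFDP
Step 2: Decrypt each position:
  E(4) - P(15) = 15 = P
  G(6) - S(18) = 14 = O
  F(5) - O(14) = 17 = R
  Y(24) - F(5) = 19 = T
  D(3) - D(3) = 0 = A
  A(0) - P(15) = 11 = L
  H(7) - S(18) = 15 = P
  F(5) - O(14) = 17 = R
  T(19) - F(5) = 14 = O
  R(17) - D(3) = 14 = O
  U(20) - P(15) = 5 = F
Plaintext: PORTALPROOF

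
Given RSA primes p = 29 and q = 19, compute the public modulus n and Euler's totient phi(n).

Step 1: n = p * q = 29 * 19 = 551.
Step 2: phi(n) = (p-1)(q-1) = 28 * 18 = 504.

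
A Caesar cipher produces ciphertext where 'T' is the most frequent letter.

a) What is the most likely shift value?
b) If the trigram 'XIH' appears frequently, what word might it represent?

Step 1: In English, 'E' is the most frequent letter (12.7%).
Step 2: The most frequent ciphertext letter is 'T' (position 19).
Step 3: Shift = (19 - 4) mod 26 = 15.
Step 4: Decrypt 'XIH' by shifting back 15:
  X -> I
  I -> T
  H -> S
Step 5: 'XIH' decrypts to 'ITS'.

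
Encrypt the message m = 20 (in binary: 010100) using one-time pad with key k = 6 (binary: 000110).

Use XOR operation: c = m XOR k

Step 1: Write out the XOR operation bit by bit:
  Message: 010100
  Key:     000110
  XOR:     010010
Step 2: Convert to decimal: 010010 = 18.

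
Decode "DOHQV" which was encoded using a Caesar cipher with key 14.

Step 1: Reverse the shift by subtracting 14 from each letter position.
  D (position 3) -> position (3-14) mod 26 = 15 -> P
  O (position 14) -> position (14-14) mod 26 = 0 -> A
  H (position 7) -> position (7-14) mod 26 = 19 -> T
  Q (position 16) -> position (16-14) mod 26 = 2 -> C
  V (position 21) -> position (21-14) mod 26 = 7 -> H
Decrypted message: PATCH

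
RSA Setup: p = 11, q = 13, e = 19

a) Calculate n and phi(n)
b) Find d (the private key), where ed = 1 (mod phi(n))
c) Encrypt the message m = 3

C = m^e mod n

Step 1: n = 11 * 13 = 143.
Step 2: phi(n) = (11-1)(13-1) = 10 * 12 = 120.
Step 3: Find d = 19^(-1) mod 120 = 19.
  Verify: 19 * 19 = 361 = 1 (mod 120).
Step 4: C = 3^19 mod 143 = 81.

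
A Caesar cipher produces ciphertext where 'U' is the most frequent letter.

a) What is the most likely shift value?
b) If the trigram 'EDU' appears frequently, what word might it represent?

Step 1: In English, 'E' is the most frequent letter (12.7%).
Step 2: The most frequent ciphertext letter is 'U' (position 20).
Step 3: Shift = (20 - 4) mod 26 = 16.
Step 4: Decrypt 'EDU' by shifting back 16:
  E -> O
  D -> N
  U -> E
Step 5: 'EDU' decrypts to 'ONE'.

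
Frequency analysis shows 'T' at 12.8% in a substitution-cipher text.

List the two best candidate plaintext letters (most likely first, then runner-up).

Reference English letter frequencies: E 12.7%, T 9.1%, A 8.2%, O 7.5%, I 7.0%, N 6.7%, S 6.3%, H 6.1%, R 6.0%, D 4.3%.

Step 1: Observed frequency of 'T' is 12.8%.
Step 2: Compute distances to each reference frequency and sort:
  E (12.7%): difference = 0.1% <-- BEST
  T (9.1%): difference = 3.7% <-- RUNNER-UP
  A (8.2%): difference = 4.6%
  O (7.5%): difference = 5.3%
  I (7.0%): difference = 5.8%
Step 3: Most likely is 'E' (12.7%, diff 0.1%); second most likely is 'T' (9.1%, diff 3.7%).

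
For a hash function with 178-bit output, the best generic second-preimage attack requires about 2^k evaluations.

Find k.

Step 1: The hash has a 178-bit output.
Step 2: Second-preimage resistance means: given a specific input x, it should be infeasible to find a different y with h(y) = h(x).
With a 178-bit output, a generic search for a second preimage costs about 2^178 evaluations (each trial matches the fixed target with probability 2^-178).
Step 3: Security level = 178 bits.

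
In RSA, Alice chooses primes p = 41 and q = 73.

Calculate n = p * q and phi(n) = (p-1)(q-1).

Step 1: n = p * q = 41 * 73 = 2993.
Step 2: phi(n) = (p-1)(q-1) = 40 * 72 = 2880.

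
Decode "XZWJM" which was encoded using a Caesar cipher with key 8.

Step 1: Reverse the shift by subtracting 8 from each letter position.
  X (position 23) -> position (23-8) mod 26 = 15 -> P
  Z (position 25) -> position (25-8) mod 26 = 17 -> R
  W (position 22) -> position (22-8) mod 26 = 14 -> O
  J (position 9) -> position (9-8) mod 26 = 1 -> B
  M (position 12) -> position (12-8) mod 26 = 4 -> E
Decrypted message: PROBE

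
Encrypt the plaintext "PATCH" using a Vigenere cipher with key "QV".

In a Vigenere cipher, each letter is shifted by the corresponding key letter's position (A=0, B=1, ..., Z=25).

Step 1: Repeat key to match plaintext length:
  Plaintext: PATCH
  Key:       QVQVQ
Step 2: Encrypt each letter:
  P(15) + Q(16) = (15+16) mod 26 = 5 = F
  A(0) + V(21) = (0+21) mod 26 = 21 = V
  T(19) + Q(16) = (19+16) mod 26 = 9 = J
  C(2) + V(21) = (2+21) mod 26 = 23 = X
  H(7) + Q(16) = (7+16) mod 26 = 23 = X
Ciphertext: FVJXX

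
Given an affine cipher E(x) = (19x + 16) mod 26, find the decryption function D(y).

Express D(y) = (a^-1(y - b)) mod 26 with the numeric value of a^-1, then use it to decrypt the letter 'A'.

Step 1: Find a^-1, the modular inverse of 19 mod 26.
Step 2: We need 19 * a^-1 = 1 (mod 26).
Step 3: 19 * 11 = 209 = 8 * 26 + 1, so a^-1 = 11.
Step 4: D(y) = 11(y - 16) mod 26.
Step 5: Apply to 'A' (y = 0): D(0) = 11 * (0 - 16) mod 26 = 11 * -16 mod 26 = 6 -> 'G'.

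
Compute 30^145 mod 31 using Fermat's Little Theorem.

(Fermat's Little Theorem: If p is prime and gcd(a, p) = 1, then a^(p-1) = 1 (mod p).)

Step 1: Since 31 is prime, by Fermat's Little Theorem: 30^30 = 1 (mod 31).
Step 2: Reduce exponent: 145 mod 30 = 25.
Step 3: So 30^145 = 30^25 (mod 31).
Step 4: 30^25 mod 31 = 30.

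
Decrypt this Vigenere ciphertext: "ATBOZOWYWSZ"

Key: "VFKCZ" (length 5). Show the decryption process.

Step 1: Key 'VFKCZ' has length 5. Extended key: VFKCZVFKCZV
Step 2: Decrypt each position:
  A(0) - V(21) = 5 = F
  T(19) - F(5) = 14 = O
  B(1) - K(10) = 17 = R
  O(14) - C(2) = 12 = M
  Z(25) - Z(25) = 0 = A
  O(14) - V(21) = 19 = T
  W(22) - F(5) = 17 = R
  Y(24) - K(10) = 14 = O
  W(22) - C(2) = 20 = U
  S(18) - Z(25) = 19 = T
  Z(25) - V(21) = 4 = E
Plaintext: FORMATROUTE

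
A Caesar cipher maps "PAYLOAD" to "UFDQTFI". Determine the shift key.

Step 1: Compare first letters: P (position 15) -> U (position 20).
Step 2: Shift = (20 - 15) mod 26 = 5.
The shift value is 5.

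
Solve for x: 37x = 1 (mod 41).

Step 1: We need x such that 37 * x = 1 (mod 41).
Step 2: Using the extended Euclidean algorithm or trial:
  37 * 10 = 370 = 9 * 41 + 1.
Step 3: Since 370 mod 41 = 1, the inverse is x = 10.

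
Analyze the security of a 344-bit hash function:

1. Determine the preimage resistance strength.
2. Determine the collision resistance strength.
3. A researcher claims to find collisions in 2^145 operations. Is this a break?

Step 1: Preimage resistance requires brute-force of 2^344 operations.
Step 2: Collision resistance (birthday bound) = 2^(344/2) = 2^172.
Step 3: The claimed attack costs 2^145 operations.
Step 4: Since 2^145 < 2^172, the claimed attack beats the generic birthday bound, so collision resistance is broken.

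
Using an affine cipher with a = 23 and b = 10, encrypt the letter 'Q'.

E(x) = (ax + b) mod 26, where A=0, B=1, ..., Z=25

Step 1: Convert 'Q' to number: x = 16.
Step 2: E(16) = (23 * 16 + 10) mod 26 = 378 mod 26 = 14.
Step 3: Convert 14 back to letter: O.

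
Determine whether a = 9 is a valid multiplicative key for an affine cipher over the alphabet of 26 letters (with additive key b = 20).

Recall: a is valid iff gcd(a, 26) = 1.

Step 1: Compute gcd(9, 26).
Step 2: gcd(9, 26) = 1.
Since gcd = 1, 9 is coprime with 26, so it is a valid key.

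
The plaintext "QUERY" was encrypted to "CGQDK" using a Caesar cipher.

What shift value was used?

Step 1: Compare first letters: Q (position 16) -> C (position 2).
Step 2: Shift = (2 - 16) mod 26 = 12.
The shift value is 12.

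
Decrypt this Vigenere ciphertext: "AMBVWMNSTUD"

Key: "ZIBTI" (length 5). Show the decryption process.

Step 1: Key 'ZIBTI' has length 5. Extended key: ZIBTIZIBTIZ
Step 2: Decrypt each position:
  A(0) - Z(25) = 1 = B
  M(12) - I(8) = 4 = E
  B(1) - B(1) = 0 = A
  V(21) - T(19) = 2 = C
  W(22) - I(8) = 14 = O
  M(12) - Z(25) = 13 = N
  N(13) - I(8) = 5 = F
  S(18) - B(1) = 17 = R
  T(19) - T(19) = 0 = A
  U(20) - I(8) = 12 = M
  D(3) - Z(25) = 4 = E
Plaintext: BEACONFRAME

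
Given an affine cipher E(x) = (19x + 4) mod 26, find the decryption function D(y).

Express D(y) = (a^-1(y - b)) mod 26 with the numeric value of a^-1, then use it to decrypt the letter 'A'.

Step 1: Find a^-1, the modular inverse of 19 mod 26.
Step 2: We need 19 * a^-1 = 1 (mod 26).
Step 3: 19 * 11 = 209 = 8 * 26 + 1, so a^-1 = 11.
Step 4: D(y) = 11(y - 4) mod 26.
Step 5: Apply to 'A' (y = 0): D(0) = 11 * (0 - 4) mod 26 = 11 * -4 mod 26 = 8 -> 'I'.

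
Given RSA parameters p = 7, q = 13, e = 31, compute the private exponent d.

Step 1: n = 7 * 13 = 91.
Step 2: phi(n) = 6 * 12 = 72.
Step 3: Find d such that 31 * d = 1 (mod 72).
Step 4: d = 31^(-1) mod 72 = 7.
Verification: 31 * 7 = 217 = 3 * 72 + 1.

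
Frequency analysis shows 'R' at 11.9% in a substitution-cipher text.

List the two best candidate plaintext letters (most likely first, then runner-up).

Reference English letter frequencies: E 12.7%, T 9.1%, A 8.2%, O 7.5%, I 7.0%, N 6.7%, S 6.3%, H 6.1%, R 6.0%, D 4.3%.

Step 1: Observed frequency of 'R' is 11.9%.
Step 2: Compute distances to each reference frequency and sort:
  E (12.7%): difference = 0.8% <-- BEST
  T (9.1%): difference = 2.8% <-- RUNNER-UP
  A (8.2%): difference = 3.7%
  O (7.5%): difference = 4.4%
  I (7.0%): difference = 4.9%
Step 3: Most likely is 'E' (12.7%, diff 0.8%); second most likely is 'T' (9.1%, diff 2.8%).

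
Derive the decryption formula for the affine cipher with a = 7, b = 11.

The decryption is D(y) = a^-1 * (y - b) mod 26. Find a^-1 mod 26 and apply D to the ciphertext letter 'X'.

Step 1: Find a^-1, the modular inverse of 7 mod 26.
Step 2: We need 7 * a^-1 = 1 (mod 26).
Step 3: 7 * 15 = 105 = 4 * 26 + 1, so a^-1 = 15.
Step 4: D(y) = 15(y - 11) mod 26.
Step 5: Apply to 'X' (y = 23): D(23) = 15 * (23 - 11) mod 26 = 15 * 12 mod 26 = 24 -> 'Y'.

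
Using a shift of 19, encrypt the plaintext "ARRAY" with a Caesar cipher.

Step 1: For each letter, shift forward by 19 positions (mod 26).
  A (position 0) -> position (0+19) mod 26 = 19 -> T
  R (position 17) -> position (17+19) mod 26 = 10 -> K
  R (position 17) -> position (17+19) mod 26 = 10 -> K
  A (position 0) -> position (0+19) mod 26 = 19 -> T
  Y (position 24) -> position (24+19) mod 26 = 17 -> R
Result: TKKTR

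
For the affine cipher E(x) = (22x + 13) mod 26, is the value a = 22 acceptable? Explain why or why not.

Step 1: Compute gcd(22, 26).
Step 2: gcd(22, 26) = 2.
Since gcd = 2 != 1, 22 shares a common factor with 26, so it cannot be used.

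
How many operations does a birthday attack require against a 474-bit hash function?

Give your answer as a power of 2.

Step 1: The birthday paradox gives collision probability ~50% after sqrt(2^n) = 2^(n/2) hashes.
Step 2: For 474-bit output: 2^(474/2) = 2^237.
Step 3: Approximately 2^237 hash computations needed.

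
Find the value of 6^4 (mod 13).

Step 1: Compute 6^4 mod 13 step by step, reducing modulo 13 at each step.
  6^1 mod 13 = 6
  6^2 mod 13 = (6 * 6) mod 13 = 10
  6^3 mod 13 = (10 * 6) mod 13 = 8
  6^4 mod 13 = (8 * 6) mod 13 = 9
Step 2: Result = 9.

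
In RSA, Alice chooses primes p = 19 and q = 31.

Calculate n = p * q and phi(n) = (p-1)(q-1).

Step 1: n = p * q = 19 * 31 = 589.
Step 2: phi(n) = (p-1)(q-1) = 18 * 30 = 540.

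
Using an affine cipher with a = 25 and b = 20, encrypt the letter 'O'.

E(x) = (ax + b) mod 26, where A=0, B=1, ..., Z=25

Step 1: Convert 'O' to number: x = 14.
Step 2: E(14) = (25 * 14 + 20) mod 26 = 370 mod 26 = 6.
Step 3: Convert 6 back to letter: G.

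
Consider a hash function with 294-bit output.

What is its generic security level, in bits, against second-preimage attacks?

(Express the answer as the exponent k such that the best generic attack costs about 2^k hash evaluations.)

Step 1: The hash has a 294-bit output.
Step 2: Second-preimage resistance means: given a specific input x, it should be infeasible to find a different y with h(y) = h(x).
With a 294-bit output, a generic search for a second preimage costs about 2^294 evaluations (each trial matches the fixed target with probability 2^-294).
Step 3: Security level = 294 bits.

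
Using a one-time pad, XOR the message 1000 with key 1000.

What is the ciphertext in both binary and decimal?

Step 1: Write out the XOR operation bit by bit:
  Message: 1000
  Key:     1000
  XOR:     0000
Step 2: Convert to decimal: 0000 = 0.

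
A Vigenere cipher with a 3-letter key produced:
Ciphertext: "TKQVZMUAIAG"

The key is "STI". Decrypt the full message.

Step 1: Key 'STI' has length 3. Extended key: STISTISTIST
Step 2: Decrypt each position:
  T(19) - S(18) = 1 = B
  K(10) - T(19) = 17 = R
  Q(16) - I(8) = 8 = I
  V(21) - S(18) = 3 = D
  Z(25) - T(19) = 6 = G
  M(12) - I(8) = 4 = E
  U(20) - S(18) = 2 = C
  A(0) - T(19) = 7 = H
  I(8) - I(8) = 0 = A
  A(0) - S(18) = 8 = I
  G(6) - T(19) = 13 = N
Plaintext: BRIDGECHAIN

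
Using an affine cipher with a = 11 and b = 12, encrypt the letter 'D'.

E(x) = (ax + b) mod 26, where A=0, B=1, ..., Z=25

Step 1: Convert 'D' to number: x = 3.
Step 2: E(3) = (11 * 3 + 12) mod 26 = 45 mod 26 = 19.
Step 3: Convert 19 back to letter: T.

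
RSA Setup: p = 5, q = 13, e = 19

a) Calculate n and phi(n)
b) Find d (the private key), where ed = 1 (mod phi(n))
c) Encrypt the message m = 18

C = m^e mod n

Step 1: n = 5 * 13 = 65.
Step 2: phi(n) = (5-1)(13-1) = 4 * 12 = 48.
Step 3: Find d = 19^(-1) mod 48 = 43.
  Verify: 19 * 43 = 817 = 1 (mod 48).
Step 4: C = 18^19 mod 65 = 47.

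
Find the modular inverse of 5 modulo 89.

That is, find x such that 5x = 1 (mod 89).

Step 1: We need x such that 5 * x = 1 (mod 89).
Step 2: Using the extended Euclidean algorithm or trial:
  5 * 18 = 90 = 1 * 89 + 1.
Step 3: Since 90 mod 89 = 1, the inverse is x = 18.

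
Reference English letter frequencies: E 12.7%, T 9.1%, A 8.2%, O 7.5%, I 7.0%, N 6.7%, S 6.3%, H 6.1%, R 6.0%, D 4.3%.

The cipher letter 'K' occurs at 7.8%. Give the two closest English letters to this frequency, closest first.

Step 1: Observed frequency of 'K' is 7.8%.
Step 2: Compute distances to each reference frequency and sort:
  O (7.5%): difference = 0.3% <-- BEST
  A (8.2%): difference = 0.4% <-- RUNNER-UP
  I (7.0%): difference = 0.8%
  N (6.7%): difference = 1.1%
  T (9.1%): difference = 1.3%
Step 3: Most likely is 'O' (7.5%, diff 0.3%); second most likely is 'A' (8.2%, diff 0.4%).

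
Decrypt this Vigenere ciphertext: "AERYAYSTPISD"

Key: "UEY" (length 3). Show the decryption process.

Step 1: Key 'UEY' has length 3. Extended key: UEYUEYUEYUEY
Step 2: Decrypt each position:
  A(0) - U(20) = 6 = G
  E(4) - E(4) = 0 = A
  R(17) - Y(24) = 19 = T
  Y(24) - U(20) = 4 = E
  A(0) - E(4) = 22 = W
  Y(24) - Y(24) = 0 = A
  S(18) - U(20) = 24 = Y
  T(19) - E(4) = 15 = P
  P(15) - Y(24) = 17 = R
  I(8) - U(20) = 14 = O
  S(18) - E(4) = 14 = O
  D(3) - Y(24) = 5 = F
Plaintext: GATEWAYPROOF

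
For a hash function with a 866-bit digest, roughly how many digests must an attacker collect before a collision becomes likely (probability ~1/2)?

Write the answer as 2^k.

Step 1: The birthday paradox gives collision probability ~50% after sqrt(2^n) = 2^(n/2) hashes.
Step 2: For 866-bit output: 2^(866/2) = 2^433.
Step 3: Approximately 2^433 hash computations needed.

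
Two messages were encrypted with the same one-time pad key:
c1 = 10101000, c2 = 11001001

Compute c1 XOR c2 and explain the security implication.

Step 1: c1 XOR c2 = (m1 XOR k) XOR (m2 XOR k).
Step 2: By XOR associativity/commutativity: = m1 XOR m2 XOR k XOR k = m1 XOR m2.
Step 3: 10101000 XOR 11001001 = 01100001 = 97.
Step 4: The key cancels out! An attacker learns m1 XOR m2 = 97, revealing the relationship between plaintexts.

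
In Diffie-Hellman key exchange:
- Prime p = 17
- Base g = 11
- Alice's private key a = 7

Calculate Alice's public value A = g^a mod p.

Step 1: A = g^a mod p = 11^7 mod 17.
  11^1 mod 17 = 11
  11^2 mod 17 = (11 * 11) mod 17 = 2
  11^3 mod 17 = (2 * 11) mod 17 = 5
  11^4 mod 17 = (5 * 11) mod 17 = 4
  11^5 mod 17 = (4 * 11) mod 17 = 10
  11^6 mod 17 = (10 * 11) mod 17 = 8
  11^7 mod 17 = (8 * 11) mod 17 = 3
Result: A = 3.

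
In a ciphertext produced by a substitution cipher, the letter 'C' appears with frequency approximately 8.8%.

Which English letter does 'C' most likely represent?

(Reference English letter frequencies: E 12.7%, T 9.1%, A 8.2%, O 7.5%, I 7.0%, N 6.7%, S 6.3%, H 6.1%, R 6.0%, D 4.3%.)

Step 1: The observed frequency is 8.8%.
Step 2: Compare with English frequencies:
  E: 12.7% (difference: 3.9%)
  T: 9.1% (difference: 0.3%) <-- closest
  A: 8.2% (difference: 0.6%)
  O: 7.5% (difference: 1.3%)
  I: 7.0% (difference: 1.8%)
  N: 6.7% (difference: 2.1%)
  S: 6.3% (difference: 2.5%)
  H: 6.1% (difference: 2.7%)
  R: 6.0% (difference: 2.8%)
  D: 4.3% (difference: 4.5%)
Step 3: 'C' most likely represents 'T' (frequency 9.1%).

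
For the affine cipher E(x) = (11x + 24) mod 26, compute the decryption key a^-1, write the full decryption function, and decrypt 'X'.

Step 1: Find a^-1, the modular inverse of 11 mod 26.
Step 2: We need 11 * a^-1 = 1 (mod 26).
Step 3: 11 * 19 = 209 = 8 * 26 + 1, so a^-1 = 19.
Step 4: D(y) = 19(y - 24) mod 26.
Step 5: Apply to 'X' (y = 23): D(23) = 19 * (23 - 24) mod 26 = 19 * -1 mod 26 = 7 -> 'H'.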